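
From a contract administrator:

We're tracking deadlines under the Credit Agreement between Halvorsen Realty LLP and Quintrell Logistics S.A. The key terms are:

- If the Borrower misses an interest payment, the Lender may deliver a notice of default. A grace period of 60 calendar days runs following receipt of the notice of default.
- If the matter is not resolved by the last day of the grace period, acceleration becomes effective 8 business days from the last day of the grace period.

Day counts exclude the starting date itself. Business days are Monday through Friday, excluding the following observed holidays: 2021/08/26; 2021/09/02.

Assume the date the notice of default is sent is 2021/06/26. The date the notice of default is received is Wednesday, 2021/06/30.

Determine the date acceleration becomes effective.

2021/09/09

The last day of the grace period: 60 calendar days after 2021/06/30 is 2021/08/29.
From Sunday, 2021/08/29, 8 business days (Aug 30, Aug 31, Sep 1, Sep 3, Sep 6, Sep 7, Sep 8, Sep 9, skipping weekends and the listed holiday on Sep 2) brings us to Thursday, 2021/09/09, which is the date acceleration becomes effective.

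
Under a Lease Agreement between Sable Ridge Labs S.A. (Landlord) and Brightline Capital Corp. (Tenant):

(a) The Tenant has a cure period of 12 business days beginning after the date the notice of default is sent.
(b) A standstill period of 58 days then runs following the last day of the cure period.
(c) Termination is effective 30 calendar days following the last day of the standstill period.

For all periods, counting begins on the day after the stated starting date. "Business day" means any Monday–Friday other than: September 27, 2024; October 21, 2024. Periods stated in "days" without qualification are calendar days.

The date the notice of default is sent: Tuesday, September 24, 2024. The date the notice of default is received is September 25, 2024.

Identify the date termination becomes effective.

The last day of the cure period: counting 12 business days from Tuesday, September 24, 2024 (Sep 25, Sep 26, Sep 30, Oct 1, …, Oct 9, Oct 10, Oct 11, skipping weekends and the listed holiday on Sep 27) reaches Friday, October 11, 2024.
Adding 58 calendar days to October 11, 2024 gives December 8, 2024, which is the last day of the standstill period.
The date termination becomes effective: December 8, 2024 + 30 days = January 7, 2025.

January 7, 2025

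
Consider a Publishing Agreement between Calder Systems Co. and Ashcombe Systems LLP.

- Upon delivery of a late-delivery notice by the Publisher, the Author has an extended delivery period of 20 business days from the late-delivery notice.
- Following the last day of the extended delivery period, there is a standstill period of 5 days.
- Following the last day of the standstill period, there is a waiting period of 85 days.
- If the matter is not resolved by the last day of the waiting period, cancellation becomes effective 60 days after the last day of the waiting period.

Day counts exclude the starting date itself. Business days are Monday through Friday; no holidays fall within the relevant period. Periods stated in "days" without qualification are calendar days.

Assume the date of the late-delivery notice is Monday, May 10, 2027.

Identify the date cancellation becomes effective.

From Monday, May 10, 2027, 20 business days (May 11, May 12, May 13, May 14, …, Jun 3, Jun 4, Jun 7, skipping weekends) brings us to Monday, June 7, 2027, which is the last day of the extended delivery period.
The last day of the standstill period: 5 calendar days after June 7, 2027 is June 12, 2027.
The last day of the waiting period: June 12, 2027 + 85 days = September 5, 2027.
The date cancellation becomes effective: September 5, 2027 + 60 days = November 4, 2027.

November 4, 2027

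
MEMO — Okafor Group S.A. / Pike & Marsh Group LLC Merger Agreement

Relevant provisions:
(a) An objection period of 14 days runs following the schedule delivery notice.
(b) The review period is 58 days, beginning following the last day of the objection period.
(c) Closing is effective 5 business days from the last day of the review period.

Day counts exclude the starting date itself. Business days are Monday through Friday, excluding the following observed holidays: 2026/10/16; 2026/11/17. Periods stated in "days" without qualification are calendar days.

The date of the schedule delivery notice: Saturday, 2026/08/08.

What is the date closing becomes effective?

The last day of the objection period: 14 calendar days after 2026/08/08 is 2026/08/22.
Adding 58 calendar days to 2026/08/22 gives 2026/10/19, which is the last day of the review period.
The date closing becomes effective: counting 5 business days from Monday, 2026/10/19 (Oct 20, Oct 21, Oct 22, Oct 23, Oct 26, skipping weekends) reaches Monday, 2026/10/26.

2026/10/26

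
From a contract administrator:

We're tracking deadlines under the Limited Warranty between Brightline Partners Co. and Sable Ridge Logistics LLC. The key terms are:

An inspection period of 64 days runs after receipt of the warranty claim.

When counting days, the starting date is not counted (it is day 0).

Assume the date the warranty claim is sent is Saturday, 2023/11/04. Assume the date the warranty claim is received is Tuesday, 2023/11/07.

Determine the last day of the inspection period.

The last day of the inspection period: 2023/11/07 + 64 days = 2024/01/10.

2024/01/10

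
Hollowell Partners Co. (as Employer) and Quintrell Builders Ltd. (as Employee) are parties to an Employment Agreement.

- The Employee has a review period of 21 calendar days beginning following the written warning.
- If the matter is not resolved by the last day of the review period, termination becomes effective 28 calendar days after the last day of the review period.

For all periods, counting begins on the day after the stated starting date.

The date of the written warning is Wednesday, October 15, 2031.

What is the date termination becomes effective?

The last day of the review period: October 15, 2031 + 21 days = November 5, 2031.
The date termination becomes effective: 28 calendar days after November 5, 2031 is December 3, 2031.

December 3, 2031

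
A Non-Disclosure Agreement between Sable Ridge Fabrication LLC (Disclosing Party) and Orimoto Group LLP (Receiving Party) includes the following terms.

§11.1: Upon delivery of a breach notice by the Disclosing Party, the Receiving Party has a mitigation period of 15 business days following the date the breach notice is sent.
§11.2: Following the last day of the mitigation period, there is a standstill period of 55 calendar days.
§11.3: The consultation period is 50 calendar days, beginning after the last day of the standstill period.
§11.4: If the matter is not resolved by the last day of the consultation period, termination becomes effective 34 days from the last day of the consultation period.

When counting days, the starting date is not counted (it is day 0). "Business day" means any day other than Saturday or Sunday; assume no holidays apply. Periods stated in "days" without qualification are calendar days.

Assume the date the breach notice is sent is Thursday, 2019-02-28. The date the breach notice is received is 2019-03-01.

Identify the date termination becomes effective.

From Thursday, 2019-02-28, 15 business days (Mar 1, Mar 4, Mar 5, Mar 6, …, Mar 19, Mar 20, Mar 21, skipping weekends) brings us to Thursday, 2019-03-21, which is the last day of the mitigation period.
The last day of the standstill period: 55 calendar days after 2019-03-21 is 2019-05-15.
The last day of the consultation period: 50 calendar days after 2019-05-15 is 2019-07-04.
Adding 34 calendar days to 2019-07-04 gives 2019-08-07, which is the date termination becomes effective.

2019-08-07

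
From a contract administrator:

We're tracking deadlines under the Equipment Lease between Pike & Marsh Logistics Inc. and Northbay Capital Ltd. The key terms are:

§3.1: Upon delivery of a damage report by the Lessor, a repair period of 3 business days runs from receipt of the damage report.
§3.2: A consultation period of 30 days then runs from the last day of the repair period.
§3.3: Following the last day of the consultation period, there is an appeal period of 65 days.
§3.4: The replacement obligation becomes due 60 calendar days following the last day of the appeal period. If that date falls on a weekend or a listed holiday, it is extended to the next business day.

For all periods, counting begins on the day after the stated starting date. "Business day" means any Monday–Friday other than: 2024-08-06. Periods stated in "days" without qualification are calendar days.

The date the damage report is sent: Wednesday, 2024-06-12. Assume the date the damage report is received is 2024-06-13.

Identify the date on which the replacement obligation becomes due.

The last day of the repair period: counting 3 business days from Thursday, 2024-06-13 (Jun 14, Jun 17, Jun 18, skipping weekends) reaches Tuesday, 2024-06-18.
Adding 30 calendar days to 2024-06-18 gives 2024-07-18, which is the last day of the consultation period.
Adding 65 calendar days to 2024-07-18 gives 2024-09-21, which is the last day of the appeal period.
The date on which the replacement obligation becomes due: 60 calendar days after 2024-09-21 is 2024-11-20. 2024-11-20 is a Wednesday and is not a listed holiday, so no roll-forward applies.

2024-11-20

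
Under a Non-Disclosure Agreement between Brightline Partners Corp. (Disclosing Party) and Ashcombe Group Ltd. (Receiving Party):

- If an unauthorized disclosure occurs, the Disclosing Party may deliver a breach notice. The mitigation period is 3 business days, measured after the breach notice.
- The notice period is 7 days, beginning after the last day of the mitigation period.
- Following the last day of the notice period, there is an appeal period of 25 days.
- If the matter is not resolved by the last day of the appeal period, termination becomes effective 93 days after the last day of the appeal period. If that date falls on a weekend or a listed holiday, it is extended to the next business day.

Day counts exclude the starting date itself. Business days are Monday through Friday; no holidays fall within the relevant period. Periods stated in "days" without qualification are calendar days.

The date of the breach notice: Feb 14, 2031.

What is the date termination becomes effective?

Jun 24, 2031

The last day of the mitigation period: 3 business days after Friday, Feb 14, 2031, skipping weekends — Feb 17, Feb 18, Feb 19 — lands on Wednesday, Feb 19, 2031.
Adding 7 calendar days to Feb 19, 2031 gives Feb 26, 2031, which is the last day of the notice period.
The last day of the appeal period: 25 calendar days after Feb 26, 2031 is Mar 23, 2031.
The date termination becomes effective: 93 calendar days after Mar 23, 2031 is Jun 24, 2031. Jun 24, 2031 is a Tuesday, so no roll-forward applies.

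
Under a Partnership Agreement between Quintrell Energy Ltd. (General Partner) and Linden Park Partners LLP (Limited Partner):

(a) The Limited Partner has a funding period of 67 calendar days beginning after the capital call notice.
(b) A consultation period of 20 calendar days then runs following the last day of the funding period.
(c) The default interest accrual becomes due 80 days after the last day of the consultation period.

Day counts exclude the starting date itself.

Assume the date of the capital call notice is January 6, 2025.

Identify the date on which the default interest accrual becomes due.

The last day of the funding period: January 6, 2025 + 67 days = March 14, 2025.
The last day of the consultation period: 20 calendar days after March 14, 2025 is April 3, 2025.
The date on which the default interest accrual becomes due: April 3, 2025 + 80 days = June 22, 2025.

June 22, 2025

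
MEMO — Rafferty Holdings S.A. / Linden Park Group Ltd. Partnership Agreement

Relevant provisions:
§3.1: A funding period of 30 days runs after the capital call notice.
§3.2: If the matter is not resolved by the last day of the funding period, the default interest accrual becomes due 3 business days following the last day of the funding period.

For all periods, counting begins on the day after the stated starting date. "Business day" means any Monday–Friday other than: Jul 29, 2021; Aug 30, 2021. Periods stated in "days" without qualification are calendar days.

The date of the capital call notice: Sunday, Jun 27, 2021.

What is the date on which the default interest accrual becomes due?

The last day of the funding period: Jun 27, 2021 + 30 days = Jul 27, 2021.
The date on which the default interest accrual becomes due: counting 3 business days from Tuesday, Jul 27, 2021 (Jul 28, Jul 30, Aug 2, skipping weekends and the listed holiday on Jul 29) reaches Monday, Aug 2, 2021.

Aug 2, 2021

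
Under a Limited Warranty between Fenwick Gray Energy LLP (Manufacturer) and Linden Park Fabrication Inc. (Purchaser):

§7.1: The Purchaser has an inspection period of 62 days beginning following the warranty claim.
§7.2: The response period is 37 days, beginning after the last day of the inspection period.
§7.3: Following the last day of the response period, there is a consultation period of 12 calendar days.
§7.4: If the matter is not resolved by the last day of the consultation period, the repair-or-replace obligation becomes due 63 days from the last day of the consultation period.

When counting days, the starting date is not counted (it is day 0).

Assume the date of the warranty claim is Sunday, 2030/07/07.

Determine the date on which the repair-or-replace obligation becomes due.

2030/12/28

The last day of the inspection period: 2030/07/07 + 62 days = 2030/09/07.
The last day of the response period: 2030/09/07 + 37 days = 2030/10/14.
The last day of the consultation period: 12 calendar days after 2030/10/14 is 2030/10/26.
The date on which the repair-or-replace obligation becomes due: 2030/10/26 + 63 days = 2030/12/28.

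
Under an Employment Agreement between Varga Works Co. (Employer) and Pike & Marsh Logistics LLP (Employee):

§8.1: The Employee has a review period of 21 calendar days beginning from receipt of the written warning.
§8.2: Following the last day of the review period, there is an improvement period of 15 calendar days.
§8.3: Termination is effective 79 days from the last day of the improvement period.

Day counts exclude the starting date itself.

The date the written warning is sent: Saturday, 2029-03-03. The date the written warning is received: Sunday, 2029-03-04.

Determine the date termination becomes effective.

The last day of the review period: 2029-03-04 + 21 days = 2029-03-25.
The last day of the improvement period: 15 calendar days after 2029-03-25 is 2029-04-09.
The date termination becomes effective: 2029-04-09 + 79 days = 2029-06-27.

2029-06-27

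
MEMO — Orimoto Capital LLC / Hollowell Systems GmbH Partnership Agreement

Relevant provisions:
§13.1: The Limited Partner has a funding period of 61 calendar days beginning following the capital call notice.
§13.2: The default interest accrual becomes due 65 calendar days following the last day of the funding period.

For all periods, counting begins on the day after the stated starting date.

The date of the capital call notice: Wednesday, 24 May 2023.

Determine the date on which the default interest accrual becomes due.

27 September 2023

Adding 61 calendar days to 24 May 2023 gives 24 July 2023, which is the last day of the funding period.
The date on which the default interest accrual becomes due: 24 July 2023 + 65 days = 27 September 2023.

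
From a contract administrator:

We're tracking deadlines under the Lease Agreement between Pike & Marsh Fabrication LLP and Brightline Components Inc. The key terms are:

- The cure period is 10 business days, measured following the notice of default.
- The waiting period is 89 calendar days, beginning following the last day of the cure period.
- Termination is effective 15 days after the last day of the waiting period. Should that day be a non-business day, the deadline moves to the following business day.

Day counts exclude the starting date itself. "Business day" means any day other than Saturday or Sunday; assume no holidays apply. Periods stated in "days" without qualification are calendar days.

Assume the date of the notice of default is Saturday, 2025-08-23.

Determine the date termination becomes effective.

The last day of the cure period: 10 business days after Saturday, 2025-08-23, skipping weekends — Aug 25, Aug 26, Aug 27, Aug 28, Aug 29, Sep 1, Sep 2, Sep 3, Sep 4, Sep 5 — lands on Friday, 2025-09-05.
The last day of the waiting period: 2025-09-05 + 89 days = 2025-12-03.
The date termination becomes effective: 15 calendar days after 2025-12-03 is 2025-12-18. 2025-12-18 is a Thursday, so no roll-forward applies.

2025-12-18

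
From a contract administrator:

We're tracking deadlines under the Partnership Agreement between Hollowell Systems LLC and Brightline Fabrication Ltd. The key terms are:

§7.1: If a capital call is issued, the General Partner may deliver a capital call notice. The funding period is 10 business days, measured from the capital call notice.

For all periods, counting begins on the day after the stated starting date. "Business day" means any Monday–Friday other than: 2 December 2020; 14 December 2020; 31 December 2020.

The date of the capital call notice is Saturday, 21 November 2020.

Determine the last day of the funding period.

7 December 2020

From Saturday, 21 November 2020, 10 business days (Nov 23, Nov 24, Nov 25, Nov 26, Nov 27, Nov 30, Dec 1, Dec 3, Dec 4, Dec 7, skipping weekends and the listed holiday on Dec 2) brings us to Monday, 7 December 2020, which is the last day of the funding period.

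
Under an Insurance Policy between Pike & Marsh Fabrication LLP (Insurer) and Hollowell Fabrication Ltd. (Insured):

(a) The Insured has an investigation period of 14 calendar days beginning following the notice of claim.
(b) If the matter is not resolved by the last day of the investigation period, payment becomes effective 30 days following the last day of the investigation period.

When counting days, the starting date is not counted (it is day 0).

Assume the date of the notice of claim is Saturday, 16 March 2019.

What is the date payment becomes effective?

29 April 2019

The last day of the investigation period: 14 calendar days after 16 March 2019 is 30 March 2019.
The date payment becomes effective: 30 calendar days after 30 March 2019 is 29 April 2019.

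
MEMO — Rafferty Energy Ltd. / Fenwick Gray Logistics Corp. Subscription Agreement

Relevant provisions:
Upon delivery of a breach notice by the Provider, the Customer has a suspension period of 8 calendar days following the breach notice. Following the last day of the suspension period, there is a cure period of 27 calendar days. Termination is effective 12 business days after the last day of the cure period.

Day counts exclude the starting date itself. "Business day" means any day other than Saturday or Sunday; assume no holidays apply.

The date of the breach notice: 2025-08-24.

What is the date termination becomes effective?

The last day of the suspension period: 8 calendar days after 2025-08-24 is 2025-09-01.
Adding 27 calendar days to 2025-09-01 gives 2025-09-28, which is the last day of the cure period.
From Sunday, 2025-09-28, 12 business days (Sep 29, Sep 30, Oct 1, Oct 2, …, Oct 10, Oct 13, Oct 14, skipping weekends) brings us to Tuesday, 2025-10-14, which is the date termination becomes effective.

2025-10-14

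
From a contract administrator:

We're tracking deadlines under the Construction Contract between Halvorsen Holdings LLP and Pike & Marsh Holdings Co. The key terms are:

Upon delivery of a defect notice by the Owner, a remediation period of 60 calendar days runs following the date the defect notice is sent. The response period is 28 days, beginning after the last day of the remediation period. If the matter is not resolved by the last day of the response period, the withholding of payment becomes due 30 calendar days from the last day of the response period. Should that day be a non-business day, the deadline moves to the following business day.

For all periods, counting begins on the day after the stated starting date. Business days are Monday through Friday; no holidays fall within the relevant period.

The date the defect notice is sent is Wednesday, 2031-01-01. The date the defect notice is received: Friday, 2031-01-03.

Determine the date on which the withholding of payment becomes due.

2031-04-29

The last day of the remediation period: 60 calendar days after 2031-01-01 is 2031-03-02.
The last day of the response period: 2031-03-02 + 28 days = 2031-03-30.
Adding 30 calendar days to 2031-03-30 gives 2031-04-29, which is the date on which the withholding of payment becomes due. 2031-04-29 is a Tuesday, so no roll-forward applies.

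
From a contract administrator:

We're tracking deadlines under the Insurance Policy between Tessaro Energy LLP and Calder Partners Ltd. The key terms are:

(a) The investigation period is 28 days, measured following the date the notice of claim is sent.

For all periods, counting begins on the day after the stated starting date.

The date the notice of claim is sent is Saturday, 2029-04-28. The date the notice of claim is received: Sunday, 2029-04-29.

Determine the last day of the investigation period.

2029-05-26

The last day of the investigation period: 2029-04-28 + 28 days = 2029-05-26.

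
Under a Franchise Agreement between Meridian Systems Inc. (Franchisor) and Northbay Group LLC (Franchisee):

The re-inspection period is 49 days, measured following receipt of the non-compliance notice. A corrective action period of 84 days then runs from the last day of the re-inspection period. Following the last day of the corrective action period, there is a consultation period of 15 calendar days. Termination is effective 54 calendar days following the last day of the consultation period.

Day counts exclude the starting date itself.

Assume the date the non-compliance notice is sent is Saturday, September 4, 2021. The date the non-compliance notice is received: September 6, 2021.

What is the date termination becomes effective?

March 27, 2022

The last day of the re-inspection period: September 6, 2021 + 49 days = October 25, 2021.
Adding 84 calendar days to October 25, 2021 gives January 17, 2022, which is the last day of the corrective action period.
The last day of the consultation period: January 17, 2022 + 15 days = February 1, 2022.
Adding 54 calendar days to February 1, 2022 gives March 27, 2022, which is the date termination becomes effective.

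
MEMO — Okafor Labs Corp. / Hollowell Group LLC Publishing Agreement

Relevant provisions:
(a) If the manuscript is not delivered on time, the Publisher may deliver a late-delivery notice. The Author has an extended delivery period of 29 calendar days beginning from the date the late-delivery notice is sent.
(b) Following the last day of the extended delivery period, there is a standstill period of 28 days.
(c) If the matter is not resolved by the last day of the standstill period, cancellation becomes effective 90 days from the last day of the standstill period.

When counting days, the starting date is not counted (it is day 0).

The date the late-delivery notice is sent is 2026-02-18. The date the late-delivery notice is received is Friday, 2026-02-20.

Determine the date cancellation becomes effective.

The last day of the extended delivery period: 29 calendar days after 2026-02-18 is 2026-03-19.
The last day of the standstill period: 2026-03-19 + 28 days = 2026-04-16.
The date cancellation becomes effective: 90 calendar days after 2026-04-16 is 2026-07-15.

2026-07-15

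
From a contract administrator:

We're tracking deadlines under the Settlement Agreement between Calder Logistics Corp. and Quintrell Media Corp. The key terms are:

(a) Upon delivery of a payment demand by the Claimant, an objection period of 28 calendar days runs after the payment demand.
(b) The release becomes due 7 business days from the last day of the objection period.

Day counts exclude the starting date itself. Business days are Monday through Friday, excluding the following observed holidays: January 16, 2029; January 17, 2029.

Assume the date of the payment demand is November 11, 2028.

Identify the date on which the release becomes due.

The last day of the objection period: November 11, 2028 + 28 days = December 9, 2028.
From Saturday, December 9, 2028, 7 business days (Dec 11, Dec 12, Dec 13, Dec 14, Dec 15, Dec 18, Dec 19, skipping weekends) brings us to Tuesday, December 19, 2028, which is the date on which the release becomes due.

December 19, 2028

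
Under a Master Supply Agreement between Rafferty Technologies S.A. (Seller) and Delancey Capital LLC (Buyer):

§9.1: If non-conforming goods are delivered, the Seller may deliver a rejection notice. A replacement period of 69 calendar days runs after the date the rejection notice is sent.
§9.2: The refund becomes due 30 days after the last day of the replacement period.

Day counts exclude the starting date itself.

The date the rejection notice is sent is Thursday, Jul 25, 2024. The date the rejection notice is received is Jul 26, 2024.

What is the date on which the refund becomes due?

Nov 1, 2024

Adding 69 calendar days to Jul 25, 2024 gives Oct 2, 2024, which is the last day of the replacement period.
The date on which the refund becomes due: Oct 2, 2024 + 30 days = Nov 1, 2024.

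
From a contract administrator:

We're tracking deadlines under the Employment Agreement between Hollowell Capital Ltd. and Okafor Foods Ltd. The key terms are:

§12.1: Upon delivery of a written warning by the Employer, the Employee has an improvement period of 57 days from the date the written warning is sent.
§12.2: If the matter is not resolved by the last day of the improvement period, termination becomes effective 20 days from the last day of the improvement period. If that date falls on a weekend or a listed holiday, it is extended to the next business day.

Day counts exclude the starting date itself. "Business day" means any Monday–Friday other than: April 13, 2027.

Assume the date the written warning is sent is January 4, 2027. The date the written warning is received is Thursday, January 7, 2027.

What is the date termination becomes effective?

March 22, 2027

The last day of the improvement period: January 4, 2027 + 57 days = March 2, 2027.
The date termination becomes effective: 20 calendar days after March 2, 2027 is March 22, 2027. March 22, 2027 is a Monday and is not a listed holiday, so no roll-forward applies.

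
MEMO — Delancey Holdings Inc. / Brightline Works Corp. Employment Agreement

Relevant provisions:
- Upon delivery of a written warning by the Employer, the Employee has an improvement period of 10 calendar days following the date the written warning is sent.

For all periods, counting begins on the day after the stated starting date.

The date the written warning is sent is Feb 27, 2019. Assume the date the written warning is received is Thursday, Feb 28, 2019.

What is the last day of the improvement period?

The last day of the improvement period: 10 calendar days after Feb 27, 2019 is Mar 9, 2019.

Mar 9, 2019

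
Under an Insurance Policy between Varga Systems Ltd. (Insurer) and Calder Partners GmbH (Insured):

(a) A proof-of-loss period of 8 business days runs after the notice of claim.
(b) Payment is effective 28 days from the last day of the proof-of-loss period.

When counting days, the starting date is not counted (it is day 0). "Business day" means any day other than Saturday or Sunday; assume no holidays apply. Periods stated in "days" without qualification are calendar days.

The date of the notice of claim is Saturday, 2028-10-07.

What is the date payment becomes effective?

From Saturday, 2028-10-07, 8 business days (Oct 9, Oct 10, Oct 11, Oct 12, Oct 13, Oct 16, Oct 17, Oct 18, skipping weekends) brings us to Wednesday, 2028-10-18, which is the last day of the proof-of-loss period.
Adding 28 calendar days to 2028-10-18 gives 2028-11-15, which is the date payment becomes effective.

2028-11-15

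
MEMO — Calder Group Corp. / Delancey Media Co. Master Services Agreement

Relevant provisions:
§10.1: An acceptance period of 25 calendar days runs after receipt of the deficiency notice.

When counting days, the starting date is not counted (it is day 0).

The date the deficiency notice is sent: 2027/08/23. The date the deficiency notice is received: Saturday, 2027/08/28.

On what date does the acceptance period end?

The last day of the acceptance period: 25 calendar days after 2027/08/28 is 2027/09/22.

2027/09/22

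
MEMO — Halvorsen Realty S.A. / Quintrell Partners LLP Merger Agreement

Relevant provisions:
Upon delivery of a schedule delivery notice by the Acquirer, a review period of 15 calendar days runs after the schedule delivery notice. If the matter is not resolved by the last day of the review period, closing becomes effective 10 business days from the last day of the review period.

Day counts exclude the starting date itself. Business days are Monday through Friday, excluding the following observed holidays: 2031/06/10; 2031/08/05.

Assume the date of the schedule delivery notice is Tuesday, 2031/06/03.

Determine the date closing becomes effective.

2031/07/02

Adding 15 calendar days to 2031/06/03 gives 2031/06/18, which is the last day of the review period.
The date closing becomes effective: counting 10 business days from Wednesday, 2031/06/18 (Jun 19, Jun 20, Jun 23, Jun 24, Jun 25, Jun 26, Jun 27, Jun 30, Jul 1, Jul 2, skipping weekends) reaches Wednesday, 2031/07/02.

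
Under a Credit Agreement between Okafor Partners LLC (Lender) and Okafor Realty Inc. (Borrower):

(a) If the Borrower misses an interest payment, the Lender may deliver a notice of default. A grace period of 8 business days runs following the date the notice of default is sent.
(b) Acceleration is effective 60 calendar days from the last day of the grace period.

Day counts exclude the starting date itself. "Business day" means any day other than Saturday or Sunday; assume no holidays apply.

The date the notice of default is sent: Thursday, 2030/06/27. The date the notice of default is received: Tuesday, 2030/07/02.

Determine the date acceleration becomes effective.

The last day of the grace period: counting 8 business days from Thursday, 2030/06/27 (Jun 28, Jul 1, Jul 2, Jul 3, Jul 4, Jul 5, Jul 8, Jul 9, skipping weekends) reaches Tuesday, 2030/07/09.
The date acceleration becomes effective: 2030/07/09 + 60 days = 2030/09/07.

2030/09/07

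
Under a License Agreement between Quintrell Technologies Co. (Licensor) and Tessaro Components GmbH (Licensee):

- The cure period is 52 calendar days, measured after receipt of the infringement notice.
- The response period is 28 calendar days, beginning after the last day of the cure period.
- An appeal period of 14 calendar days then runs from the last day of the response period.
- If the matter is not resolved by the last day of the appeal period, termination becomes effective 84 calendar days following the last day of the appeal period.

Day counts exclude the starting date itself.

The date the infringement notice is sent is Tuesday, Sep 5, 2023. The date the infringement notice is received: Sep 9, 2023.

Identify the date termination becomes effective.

Mar 5, 2024

Adding 52 calendar days to Sep 9, 2023 gives Oct 31, 2023, which is the last day of the cure period.
The last day of the response period: 28 calendar days after Oct 31, 2023 is Nov 28, 2023.
The last day of the appeal period: Nov 28, 2023 + 14 days = Dec 12, 2023.
The date termination becomes effective: Dec 12, 2023 + 84 days = Mar 5, 2024.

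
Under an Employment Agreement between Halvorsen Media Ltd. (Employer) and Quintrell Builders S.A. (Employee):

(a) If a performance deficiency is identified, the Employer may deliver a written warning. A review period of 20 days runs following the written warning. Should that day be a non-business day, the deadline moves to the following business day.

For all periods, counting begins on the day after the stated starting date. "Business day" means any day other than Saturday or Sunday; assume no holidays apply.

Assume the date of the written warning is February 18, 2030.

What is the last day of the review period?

March 11, 2030

The last day of the review period: February 18, 2030 + 20 days = March 10, 2030. That falls on a Sunday, so it rolls to the next business day, Monday, March 11, 2030.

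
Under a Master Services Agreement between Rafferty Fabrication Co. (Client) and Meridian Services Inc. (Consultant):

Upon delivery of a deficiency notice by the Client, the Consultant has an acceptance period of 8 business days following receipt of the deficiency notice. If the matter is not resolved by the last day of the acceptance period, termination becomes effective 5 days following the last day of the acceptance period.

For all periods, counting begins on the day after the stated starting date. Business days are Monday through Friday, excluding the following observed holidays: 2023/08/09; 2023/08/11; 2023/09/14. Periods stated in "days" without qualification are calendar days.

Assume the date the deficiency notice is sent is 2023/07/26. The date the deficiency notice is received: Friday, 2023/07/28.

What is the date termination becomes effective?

2023/08/15

The last day of the acceptance period: counting 8 business days from Friday, 2023/07/28 (Jul 31, Aug 1, Aug 2, Aug 3, Aug 4, Aug 7, Aug 8, Aug 10, skipping weekends and the listed holiday on Aug 9) reaches Thursday, 2023/08/10.
The date termination becomes effective: 5 calendar days after 2023/08/10 is 2023/08/15.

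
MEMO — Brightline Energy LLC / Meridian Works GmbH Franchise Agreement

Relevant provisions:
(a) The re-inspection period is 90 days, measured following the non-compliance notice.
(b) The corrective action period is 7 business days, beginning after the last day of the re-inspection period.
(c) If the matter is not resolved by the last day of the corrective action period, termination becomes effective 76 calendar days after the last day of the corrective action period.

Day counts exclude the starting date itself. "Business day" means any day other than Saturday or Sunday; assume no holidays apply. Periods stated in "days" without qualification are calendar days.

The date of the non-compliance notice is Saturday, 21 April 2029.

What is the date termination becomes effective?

15 October 2029

The last day of the re-inspection period: 21 April 2029 + 90 days = 20 July 2029.
The last day of the corrective action period: counting 7 business days from Friday, 20 July 2029 (Jul 23, Jul 24, Jul 25, Jul 26, Jul 27, Jul 30, Jul 31, skipping weekends) reaches Tuesday, 31 July 2029.
Adding 76 calendar days to 31 July 2029 gives 15 October 2029, which is the date termination becomes effective.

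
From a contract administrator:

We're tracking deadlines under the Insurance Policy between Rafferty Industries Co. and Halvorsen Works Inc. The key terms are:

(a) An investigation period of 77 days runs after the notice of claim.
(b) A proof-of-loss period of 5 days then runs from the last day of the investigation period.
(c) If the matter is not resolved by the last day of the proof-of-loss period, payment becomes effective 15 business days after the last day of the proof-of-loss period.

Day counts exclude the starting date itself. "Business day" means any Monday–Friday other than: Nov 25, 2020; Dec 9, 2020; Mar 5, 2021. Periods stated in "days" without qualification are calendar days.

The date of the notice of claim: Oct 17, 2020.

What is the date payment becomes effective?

Adding 77 calendar days to Oct 17, 2020 gives Jan 2, 2021, which is the last day of the investigation period.
The last day of the proof-of-loss period: Jan 2, 2021 + 5 days = Jan 7, 2021.
The date payment becomes effective: counting 15 business days from Thursday, Jan 7, 2021 (Jan 8, Jan 11, Jan 12, Jan 13, …, Jan 26, Jan 27, Jan 28, skipping weekends) reaches Thursday, Jan 28, 2021.

Jan 28, 2021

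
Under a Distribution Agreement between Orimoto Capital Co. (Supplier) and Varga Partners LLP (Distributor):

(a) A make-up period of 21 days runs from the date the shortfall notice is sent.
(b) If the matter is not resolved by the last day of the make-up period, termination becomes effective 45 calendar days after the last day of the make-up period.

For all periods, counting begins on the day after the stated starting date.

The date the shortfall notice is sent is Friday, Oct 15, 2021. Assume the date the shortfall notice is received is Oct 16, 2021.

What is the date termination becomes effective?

Adding 21 calendar days to Oct 15, 2021 gives Nov 5, 2021, which is the last day of the make-up period.
Adding 45 calendar days to Nov 5, 2021 gives Dec 20, 2021, which is the date termination becomes effective.

Dec 20, 2021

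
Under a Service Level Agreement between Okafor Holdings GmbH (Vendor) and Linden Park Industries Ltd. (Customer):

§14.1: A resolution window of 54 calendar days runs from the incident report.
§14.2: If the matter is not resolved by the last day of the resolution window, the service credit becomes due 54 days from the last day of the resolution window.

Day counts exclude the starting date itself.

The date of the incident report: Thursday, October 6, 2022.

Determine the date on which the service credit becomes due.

January 22, 2023

Adding 54 calendar days to October 6, 2022 gives November 29, 2022, which is the last day of the resolution window.
Adding 54 calendar days to November 29, 2022 gives January 22, 2023, which is the date on which the service credit becomes due.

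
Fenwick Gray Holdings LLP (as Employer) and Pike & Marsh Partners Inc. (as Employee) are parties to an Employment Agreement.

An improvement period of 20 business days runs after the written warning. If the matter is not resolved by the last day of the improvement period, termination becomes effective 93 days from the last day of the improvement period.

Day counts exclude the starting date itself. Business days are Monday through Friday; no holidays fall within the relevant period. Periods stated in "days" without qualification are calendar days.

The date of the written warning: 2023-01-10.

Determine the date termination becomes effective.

From Tuesday, 2023-01-10, 20 business days (Jan 11, Jan 12, Jan 13, Jan 16, …, Feb 3, Feb 6, Feb 7, skipping weekends) brings us to Tuesday, 2023-02-07, which is the last day of the improvement period.
The date termination becomes effective: 93 calendar days after 2023-02-07 is 2023-05-11.

2023-05-11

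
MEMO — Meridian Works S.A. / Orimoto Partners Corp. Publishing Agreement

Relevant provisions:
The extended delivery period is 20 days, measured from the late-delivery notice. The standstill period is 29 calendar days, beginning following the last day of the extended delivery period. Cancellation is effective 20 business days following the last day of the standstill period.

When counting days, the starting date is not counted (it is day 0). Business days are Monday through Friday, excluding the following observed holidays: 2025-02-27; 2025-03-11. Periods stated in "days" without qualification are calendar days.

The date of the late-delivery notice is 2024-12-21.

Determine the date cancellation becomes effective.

2025-03-10

The last day of the extended delivery period: 20 calendar days after 2024-12-21 is 2025-01-10.
The last day of the standstill period: 2025-01-10 + 29 days = 2025-02-08.
The date cancellation becomes effective: counting 20 business days from Saturday, 2025-02-08 (Feb 10, Feb 11, Feb 12, Feb 13, …, Mar 6, Mar 7, Mar 10, skipping weekends and the listed holiday on Feb 27) reaches Monday, 2025-03-10.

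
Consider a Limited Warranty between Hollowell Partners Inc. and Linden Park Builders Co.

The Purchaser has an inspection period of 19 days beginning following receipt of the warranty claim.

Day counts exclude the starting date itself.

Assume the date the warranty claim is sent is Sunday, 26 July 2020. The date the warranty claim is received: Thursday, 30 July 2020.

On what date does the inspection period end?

Adding 19 calendar days to 30 July 2020 gives 18 August 2020, which is the last day of the inspection period.

18 August 2020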